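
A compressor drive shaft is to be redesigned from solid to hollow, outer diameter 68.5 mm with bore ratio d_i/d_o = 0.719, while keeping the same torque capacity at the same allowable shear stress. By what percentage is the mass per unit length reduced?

Equal τ_max and T ⇒ the solid shaft needs d_s³ = d_o³(1−k⁴), so d_s = 68.5·(1−0.719⁴)^(1/3) = 61.76 mm.
Area ratio A_h/A_s = d_o²(1−k²)/d_s² = (1−k²)/(1−k⁴)^(2/3) = 0.5943.
Mass saving = 1 − 0.5943 = 40.6 %.

40.6 %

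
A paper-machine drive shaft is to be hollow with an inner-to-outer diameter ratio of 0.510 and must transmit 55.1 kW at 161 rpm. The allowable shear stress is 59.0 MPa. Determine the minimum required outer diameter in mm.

67.1 mm

ω = 2π·161/60 = 16.86 rad/s, so T = P/ω = 55.1×10³ / 16.86 = 3268 N·m.
For a hollow shaft with d_i/d_o = 0.510: τ_max = 16T/(π d_o³ (1−k⁴)), so d_o = [16T/(π τ_allow (1−k⁴))]^(1/3) = [16·3268/(π·5.90×10^7·0.9323)]^(1/3) = 0.06713 m.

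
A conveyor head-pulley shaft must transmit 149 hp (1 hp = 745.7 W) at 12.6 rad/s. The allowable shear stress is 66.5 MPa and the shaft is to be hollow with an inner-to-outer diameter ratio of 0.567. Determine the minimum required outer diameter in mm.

91.0 mm

ω = 12.6 rad/s, so T = P/ω = 149×745.7 / 12.60 = 8818 N·m.
For a hollow shaft with d_i/d_o = 0.567: τ_max = 16T/(π d_o³ (1−k⁴)), so d_o = [16T/(π τ_allow (1−k⁴))]^(1/3) = [16·8818/(π·6.65×10^7·0.8966)]^(1/3) = 0.09098 m.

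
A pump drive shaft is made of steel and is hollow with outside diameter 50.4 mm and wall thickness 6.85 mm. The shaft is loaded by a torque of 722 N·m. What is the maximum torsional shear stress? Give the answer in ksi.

5.80 ksi

J = π(d_o⁴ − d_i⁴)/32 = π(0.0504⁴ − 0.0367⁴)/32 = 4.554×10^-7 m⁴.
τ_max = T·r/J = 722.0 × 0.0252 / 4.554×10^-7 = 3.996×10^7 Pa.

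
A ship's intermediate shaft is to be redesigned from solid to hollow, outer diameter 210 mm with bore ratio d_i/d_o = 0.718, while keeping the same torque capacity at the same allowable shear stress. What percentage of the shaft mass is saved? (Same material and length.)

40.5 %

Equal τ_max and T ⇒ the solid shaft needs d_s³ = d_o³(1−k⁴), so d_s = 210·(1−0.718⁴)^(1/3) = 189.5 mm.
Area ratio A_h/A_s = d_o²(1−k²)/d_s² = (1−k²)/(1−k⁴)^(2/3) = 0.5953.
Mass saving = 1 − 0.5953 = 40.5 %.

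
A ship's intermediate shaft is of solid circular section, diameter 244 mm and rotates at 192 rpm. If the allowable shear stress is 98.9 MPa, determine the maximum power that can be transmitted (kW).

5670 kW

J = πd⁴/32 = π(0.244)⁴/32 = 3.480×10^-4 m⁴.
T_max = τ_allow·J/r = 9.89×10^7 × 3.480×10^-4 / 0.122 = 282100 N·m.
ω = 2π·192/60 = 20.11 rad/s, so P_max = T_max·ω = 5.672×10^6 W.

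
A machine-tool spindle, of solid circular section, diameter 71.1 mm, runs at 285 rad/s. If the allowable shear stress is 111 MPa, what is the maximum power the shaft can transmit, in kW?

J = πd⁴/32 = π(0.0711)⁴/32 = 2.509×10^-6 m⁴.
T_max = τ_allow·J/r = 1.11×10^8 × 2.509×10^-6 / 0.0355 = 7834 N·m.
ω = 285 rad/s, so P_max = T_max·ω = 2.233×10^6 W.

2230 kW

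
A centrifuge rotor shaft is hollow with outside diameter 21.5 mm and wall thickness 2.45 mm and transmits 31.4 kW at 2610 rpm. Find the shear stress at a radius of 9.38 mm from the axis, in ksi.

11.6 ksi

ω = 2π·2610/60 = 273.3 rad/s, so T = P/ω = 31.4×10³ / 273.3 = 114.9 N·m.
J = π(d_o⁴ − d_i⁴)/32 = π(0.0215⁴ − 0.0166⁴)/32 = 1.352×10^-8 m⁴.
Shear stress varies linearly with radius: τ = T·r/J = 114.9 × 0.00938 / 1.352×10^-8 = 7.969×10^7 Pa.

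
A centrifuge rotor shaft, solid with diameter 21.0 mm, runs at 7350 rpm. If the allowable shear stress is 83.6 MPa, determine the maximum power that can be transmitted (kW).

J = πd⁴/32 = π(0.0210)⁴/32 = 1.909×10^-8 m⁴.
T_max = τ_allow·J/r = 8.36×10^7 × 1.909×10^-8 / 0.0105 = 152.0 N·m.
ω = 2π·7350/60 = 769.7 rad/s, so P_max = T_max·ω = 1.170×10^5 W.

117 kW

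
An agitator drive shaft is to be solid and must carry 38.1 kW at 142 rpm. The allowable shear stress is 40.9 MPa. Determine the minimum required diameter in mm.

68.3 mm

ω = 2π·142/60 = 14.87 rad/s, so T = P/ω = 38.1×10³ / 14.87 = 2562 N·m.
For a solid shaft τ_max = 16T/(πd³), so d = (16T/(π τ_allow))^(1/3) = (16·2562/(π·4.09×10^7))^(1/3) = 0.06833 m.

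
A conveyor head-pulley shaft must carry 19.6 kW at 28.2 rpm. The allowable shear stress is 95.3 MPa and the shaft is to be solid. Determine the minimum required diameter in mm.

70.8 mm

ω = 2π·28.2/60 = 2.953 rad/s, so T = P/ω = 19.6×10³ / 2.953 = 6637 N·m.
For a solid shaft τ_max = 16T/(πd³), so d = (16T/(π τ_allow))^(1/3) = (16·6637/(π·9.53×10^7))^(1/3) = 0.07079 m.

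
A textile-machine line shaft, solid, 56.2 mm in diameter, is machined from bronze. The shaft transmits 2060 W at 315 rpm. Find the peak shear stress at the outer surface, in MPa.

1.79 MPa

ω = 2π·315/60 = 32.99 rad/s, so T = P/ω = 2060 / 32.99 = 62.45 N·m.
J = πd⁴/32 = π(0.0562)⁴/32 = 9.794×10^-7 m⁴.
τ_max = T·r/J = 62.45 × 0.0281 / 9.794×10^-7 = 1.792×10^6 Pa.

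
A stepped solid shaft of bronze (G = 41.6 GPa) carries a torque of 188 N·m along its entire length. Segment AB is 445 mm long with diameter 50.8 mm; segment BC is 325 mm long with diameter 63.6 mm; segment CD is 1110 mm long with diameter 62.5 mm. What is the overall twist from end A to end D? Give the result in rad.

J_AB = π(0.0508)⁴/32 = 6.54×10^-7 m⁴; J_BC = π(0.0636)⁴/32 = 1.61×10^-6 m⁴; J_CD = π(0.0625)⁴/32 = 1.50×10^-6 m⁴.
θ = (T/G)·Σ L_i/J_i = (188.0/41.6×10⁹)·(0.445/6.54×10^-7 + 0.325/1.61×10^-6 + 1.11/1.50×10^-6) = 7.339×10^-3 rad.

0.00734 rad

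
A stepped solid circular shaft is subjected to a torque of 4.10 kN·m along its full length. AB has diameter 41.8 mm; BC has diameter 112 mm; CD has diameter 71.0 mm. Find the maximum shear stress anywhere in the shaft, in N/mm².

Under the same torque, τ_max = 16T/(πd³) is largest where d is smallest — segment AB (d = 41.8 mm).
τ_max = 16·4100/(π·(0.0418)³) = 2.859×10^8 Pa.

286 N/mm²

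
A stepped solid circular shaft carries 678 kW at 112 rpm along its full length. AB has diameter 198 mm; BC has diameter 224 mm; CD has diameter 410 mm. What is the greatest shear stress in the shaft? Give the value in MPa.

ω = 2π·112/60 = 11.73 rad/s, so T = P/ω = 678×10³ / 11.73 = 57810 N·m.
Under the same torque, τ_max = 16T/(πd³) is largest where d is smallest — segment AB (d = 198 mm).
τ_max = 16·57810/(π·(0.198)³) = 3.793×10^7 Pa.

37.9 MPa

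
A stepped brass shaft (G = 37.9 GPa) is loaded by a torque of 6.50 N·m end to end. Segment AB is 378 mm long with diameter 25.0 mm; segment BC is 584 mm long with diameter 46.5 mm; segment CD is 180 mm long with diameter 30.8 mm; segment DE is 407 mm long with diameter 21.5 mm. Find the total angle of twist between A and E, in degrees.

0.320°

J_AB = π(0.0250)⁴/32 = 3.83×10^-8 m⁴; J_BC = π(0.0465)⁴/32 = 4.59×10^-7 m⁴; J_CD = π(0.0308)⁴/32 = 8.83×10^-8 m⁴; J_DE = π(0.0215)⁴/32 = 2.10×10^-8 m⁴.
θ = (T/G)·Σ L_i/J_i = (6.500/37.9×10⁹)·(0.378/3.83×10^-8 + 0.584/4.59×10^-7 + 0.180/8.83×10^-8 + 0.407/2.10×10^-8) = 5.586×10^-3 rad.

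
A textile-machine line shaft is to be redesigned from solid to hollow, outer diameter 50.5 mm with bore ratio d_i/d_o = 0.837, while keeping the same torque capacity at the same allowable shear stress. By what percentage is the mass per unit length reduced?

53.0 %

Equal τ_max and T ⇒ the solid shaft needs d_s³ = d_o³(1−k⁴), so d_s = 50.5·(1−0.837⁴)^(1/3) = 40.33 mm.
Area ratio A_h/A_s = d_o²(1−k²)/d_s² = (1−k²)/(1−k⁴)^(2/3) = 0.4696.
Mass saving = 1 − 0.4696 = 53.0 %.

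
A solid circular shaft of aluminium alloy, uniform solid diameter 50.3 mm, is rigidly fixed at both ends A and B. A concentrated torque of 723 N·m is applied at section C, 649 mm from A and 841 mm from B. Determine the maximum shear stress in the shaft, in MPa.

16.3 MPa

With uniform GJ and both ends fixed, compatibility θ_AC = θ_CB gives T_A·a = T_B·b, together with T_A + T_B = T₀.
T_A = T₀·b/(a+b) = 723.0·841/1490 = 408.1 N·m; T_B = 314.9 N·m.
τ in each portion: τ_AC = 1.63×10^7 Pa, τ_CB = 1.26×10^7 Pa; maximum is in AC.
τ_max = T_AC·r/J = 408.1·0.0251/6.28×10^-7 = 1.633×10^7 Pa.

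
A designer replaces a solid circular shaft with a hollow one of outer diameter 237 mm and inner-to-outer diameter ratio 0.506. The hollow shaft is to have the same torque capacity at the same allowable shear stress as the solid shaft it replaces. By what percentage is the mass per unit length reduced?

22.2 %

Equal τ_max and T ⇒ the solid shaft needs d_s³ = d_o³(1−k⁴), so d_s = 237·(1−0.506⁴)^(1/3) = 231.7 mm.
Area ratio A_h/A_s = d_o²(1−k²)/d_s² = (1−k²)/(1−k⁴)^(2/3) = 0.7784.
Mass saving = 1 − 0.7784 = 22.2 %.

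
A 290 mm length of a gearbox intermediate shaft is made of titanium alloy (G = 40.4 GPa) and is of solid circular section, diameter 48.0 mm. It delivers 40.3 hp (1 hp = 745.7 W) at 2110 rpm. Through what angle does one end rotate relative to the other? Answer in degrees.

0.107°

ω = 2π·2110/60 = 221.0 rad/s, so T = P/ω = 40.3×745.7 / 221.0 = 136.0 N·m.
J = πd⁴/32 = π(0.0480)⁴/32 = 5.212×10^-7 m⁴.
θ = T·L/(G·J) = 136.0 × 0.290 / (40.4×10⁹ × 5.212×10^-7) = 1.873×10^-3 rad.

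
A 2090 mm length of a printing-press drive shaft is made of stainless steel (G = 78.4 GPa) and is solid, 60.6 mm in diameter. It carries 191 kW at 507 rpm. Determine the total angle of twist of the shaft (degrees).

ω = 2π·507/60 = 53.09 rad/s, so T = P/ω = 191×10³ / 53.09 = 3597 N·m.
J = πd⁴/32 = π(0.0606)⁴/32 = 1.324×10^-6 m⁴.
θ = T·L/(G·J) = 3597 × 2.09 / (78.4×10⁹ × 1.324×10^-6) = 0.07243 rad.

4.15°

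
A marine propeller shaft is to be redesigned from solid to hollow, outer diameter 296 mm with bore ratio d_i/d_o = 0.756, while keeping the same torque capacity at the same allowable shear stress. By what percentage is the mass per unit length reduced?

44.2 %

Equal τ_max and T ⇒ the solid shaft needs d_s³ = d_o³(1−k⁴), so d_s = 296·(1−0.756⁴)^(1/3) = 259.4 mm.
Area ratio A_h/A_s = d_o²(1−k²)/d_s² = (1−k²)/(1−k⁴)^(2/3) = 0.5577.
Mass saving = 1 − 0.5577 = 44.2 %.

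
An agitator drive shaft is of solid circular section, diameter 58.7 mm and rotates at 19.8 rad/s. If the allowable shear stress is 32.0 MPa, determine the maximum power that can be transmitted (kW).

25.2 kW

J = πd⁴/32 = π(0.0587)⁴/32 = 1.166×10^-6 m⁴.
T_max = τ_allow·J/r = 3.20×10^7 × 1.166×10^-6 / 0.0294 = 1271 N·m.
ω = 19.8 rad/s, so P_max = T_max·ω = 2.516×10^4 W.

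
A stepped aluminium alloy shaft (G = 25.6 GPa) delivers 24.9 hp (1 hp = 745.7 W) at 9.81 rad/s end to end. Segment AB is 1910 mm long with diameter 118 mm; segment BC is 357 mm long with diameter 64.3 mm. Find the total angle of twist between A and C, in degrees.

1.33°

ω = 9.81 rad/s, so T = P/ω = 24.9×745.7 / 9.810 = 1893 N·m.
J_AB = π(0.118)⁴/32 = 1.90×10^-5 m⁴; J_BC = π(0.0643)⁴/32 = 1.68×10^-6 m⁴.
θ = (T/G)·Σ L_i/J_i = (1893/25.6×10⁹)·(1.91/1.90×10^-5 + 0.357/1.68×10^-6) = 0.02315 rad.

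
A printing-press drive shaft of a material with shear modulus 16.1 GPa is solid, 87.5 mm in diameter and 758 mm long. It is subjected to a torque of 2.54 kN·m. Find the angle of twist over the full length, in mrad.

20.8 mrad

J = πd⁴/32 = π(0.0875)⁴/32 = 5.755×10^-6 m⁴.
θ = T·L/(G·J) = 2540 × 0.758 / (16.1×10⁹ × 5.755×10^-6) = 0.02078 rad.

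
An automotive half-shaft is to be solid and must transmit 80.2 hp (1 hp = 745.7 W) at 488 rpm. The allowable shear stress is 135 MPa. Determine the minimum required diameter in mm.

35.3 mm

ω = 2π·488/60 = 51.10 rad/s, so T = P/ω = 80.2×745.7 / 51.10 = 1170 N·m.
For a solid shaft τ_max = 16T/(πd³), so d = (16T/(π τ_allow))^(1/3) = (16·1170/(π·1.35×10^8))^(1/3) = 0.03534 m.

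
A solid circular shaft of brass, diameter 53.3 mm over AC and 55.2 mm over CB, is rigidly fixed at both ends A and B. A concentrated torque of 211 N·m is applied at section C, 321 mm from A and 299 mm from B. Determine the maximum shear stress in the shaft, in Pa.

Compatibility: T_A·a/J_AC = T_B·b/J_CB with T_A + T_B = T₀.
J_AC = 7.92×10^-7 m⁴, J_CB = 9.11×10^-7 m⁴, so T_A = T₀·(J_AC/a)/((J_AC/a)+(J_CB/b)) = 94.41 N·m, T_B = 116.6 N·m.
τ in each portion: τ_AC = 3.18×10^6 Pa, τ_CB = 3.53×10^6 Pa; maximum is in CB.
τ_max = T_CB·r/J = 116.6·0.0276/9.11×10^-7 = 3.530×10^6 Pa.

3.53e6 Pa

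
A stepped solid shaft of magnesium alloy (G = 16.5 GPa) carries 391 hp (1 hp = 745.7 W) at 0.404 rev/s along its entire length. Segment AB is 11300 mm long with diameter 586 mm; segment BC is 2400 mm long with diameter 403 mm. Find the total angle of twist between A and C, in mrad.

13.2 mrad

ω = 2π·0.404 = 2.538 rad/s, so T = P/ω = 391×745.7 / 2.538 = 114900 N·m.
J_AB = π(0.586)⁴/32 = 0.0116 m⁴; J_BC = π(0.403)⁴/32 = 2.59×10^-3 m⁴.
θ = (T/G)·Σ L_i/J_i = (114900/16.5×10⁹)·(11.3/0.0116 + 2.40/2.59×10^-3) = 0.01325 rad.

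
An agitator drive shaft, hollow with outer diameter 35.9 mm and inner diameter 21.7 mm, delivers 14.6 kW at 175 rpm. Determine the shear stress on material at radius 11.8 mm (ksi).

ω = 2π·175/60 = 18.33 rad/s, so T = P/ω = 14.6×10³ / 18.33 = 796.7 N·m.
J = π(d_o⁴ − d_i⁴)/32 = π(0.0359⁴ − 0.0217⁴)/32 = 1.413×10^-7 m⁴.
Shear stress varies linearly with radius: τ = T·r/J = 796.7 × 0.0118 / 1.413×10^-7 = 6.653×10^7 Pa.

9.65 ksi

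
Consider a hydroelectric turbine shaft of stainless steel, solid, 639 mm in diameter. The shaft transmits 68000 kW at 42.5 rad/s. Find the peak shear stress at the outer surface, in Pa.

ω = 42.5 rad/s, so T = P/ω = 68000×10³ / 42.50 = 1.600e6 N·m.
J = πd⁴/32 = π(0.639)⁴/32 = 0.01637 m⁴.
τ_max = T·r/J = 1.600e6 × 0.320 / 0.01637 = 3.123×10^7 Pa.

3.12e7 Pa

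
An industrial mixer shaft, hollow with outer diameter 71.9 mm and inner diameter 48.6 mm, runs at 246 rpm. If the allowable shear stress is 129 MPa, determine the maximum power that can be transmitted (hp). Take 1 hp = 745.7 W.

J = π(d_o⁴ − d_i⁴)/32 = π(0.0719⁴ − 0.0486⁴)/32 = 2.076×10^-6 m⁴.
T_max = τ_allow·J/r = 1.29×10^8 × 2.076×10^-6 / 0.0360 = 7449 N·m.
ω = 2π·246/60 = 25.76 rad/s, so P_max = T_max·ω = 1.919×10^5 W.

257 hp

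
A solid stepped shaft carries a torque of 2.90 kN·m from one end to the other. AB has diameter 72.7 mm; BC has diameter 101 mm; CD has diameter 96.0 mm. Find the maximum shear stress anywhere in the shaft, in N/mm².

38.4 N/mm²

Under the same torque, τ_max = 16T/(πd³) is largest where d is smallest — segment AB (d = 72.7 mm).
τ_max = 16·2900/(π·(0.0727)³) = 3.844×10^7 Pa.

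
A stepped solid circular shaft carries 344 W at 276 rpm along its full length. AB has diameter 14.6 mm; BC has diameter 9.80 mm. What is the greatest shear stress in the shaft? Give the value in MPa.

ω = 2π·276/60 = 28.90 rad/s, so T = P/ω = 344 / 28.90 = 11.90 N·m.
Under the same torque, τ_max = 16T/(πd³) is largest where d is smallest — segment BC (d = 9.80 mm).
τ_max = 16·11.90/(π·(0.00980)³) = 6.440×10^7 Pa.

64.4 MPa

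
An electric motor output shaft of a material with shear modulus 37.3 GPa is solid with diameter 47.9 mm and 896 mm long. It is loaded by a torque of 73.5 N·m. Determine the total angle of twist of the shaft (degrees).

0.196°

J = πd⁴/32 = π(0.0479)⁴/32 = 5.168×10^-7 m⁴.
θ = T·L/(G·J) = 73.50 × 0.896 / (37.3×10⁹ × 5.168×10^-7) = 3.416×10^-3 rad.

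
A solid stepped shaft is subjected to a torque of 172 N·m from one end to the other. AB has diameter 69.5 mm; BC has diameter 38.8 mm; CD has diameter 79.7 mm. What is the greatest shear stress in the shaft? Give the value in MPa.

Under the same torque, τ_max = 16T/(πd³) is largest where d is smallest — segment BC (d = 38.8 mm).
τ_max = 16·172.0/(π·(0.0388)³) = 1.500×10^7 Pa.

15.0 MPa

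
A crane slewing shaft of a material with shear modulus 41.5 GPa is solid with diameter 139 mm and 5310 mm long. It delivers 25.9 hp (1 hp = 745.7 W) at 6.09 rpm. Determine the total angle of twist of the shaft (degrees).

ω = 2π·6.09/60 = 0.6377 rad/s, so T = P/ω = 25.9×745.7 / 0.6377 = 30280 N·m.
J = πd⁴/32 = π(0.139)⁴/32 = 3.665×10^-5 m⁴.
θ = T·L/(G·J) = 30280 × 5.31 / (41.5×10⁹ × 3.665×10^-5) = 0.1057 rad.

6.06°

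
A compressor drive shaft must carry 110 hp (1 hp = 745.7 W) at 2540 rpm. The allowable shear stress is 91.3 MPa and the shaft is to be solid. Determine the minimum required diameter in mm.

25.8 mm

ω = 2π·2540/60 = 266.0 rad/s, so T = P/ω = 110×745.7 / 266.0 = 308.4 N·m.
For a solid shaft τ_max = 16T/(πd³), so d = (16T/(π τ_allow))^(1/3) = (16·308.4/(π·9.13×10^7))^(1/3) = 0.02581 m.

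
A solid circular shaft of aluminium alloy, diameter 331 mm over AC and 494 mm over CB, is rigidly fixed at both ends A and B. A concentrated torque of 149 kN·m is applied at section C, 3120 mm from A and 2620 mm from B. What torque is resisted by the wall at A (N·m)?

Compatibility: T_A·a/J_AC = T_B·b/J_CB with T_A + T_B = T₀.
J_AC = 1.18×10^-3 m⁴, J_CB = 5.85×10^-3 m⁴, so T_A = T₀·(J_AC/a)/((J_AC/a)+(J_CB/b)) = 21570 N·m, T_B = 127400 N·m.

21600 N·m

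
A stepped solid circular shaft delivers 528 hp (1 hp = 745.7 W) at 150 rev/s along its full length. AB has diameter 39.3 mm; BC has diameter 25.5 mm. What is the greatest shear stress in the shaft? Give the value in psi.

ω = 2π·150 = 942.5 rad/s, so T = P/ω = 528×745.7 / 942.5 = 417.8 N·m.
Under the same torque, τ_max = 16T/(πd³) is largest where d is smallest — segment BC (d = 25.5 mm).
τ_max = 16·417.8/(π·(0.0255)³) = 1.283×10^8 Pa.

18600 psi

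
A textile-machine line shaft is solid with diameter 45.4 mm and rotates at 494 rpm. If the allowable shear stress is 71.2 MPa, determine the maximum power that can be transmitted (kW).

67.7 kW

J = πd⁴/32 = π(0.0454)⁴/32 = 4.171×10^-7 m⁴.
T_max = τ_allow·J/r = 7.12×10^7 × 4.171×10^-7 / 0.0227 = 1308 N·m.
ω = 2π·494/60 = 51.73 rad/s, so P_max = T_max·ω = 6.768×10^4 W.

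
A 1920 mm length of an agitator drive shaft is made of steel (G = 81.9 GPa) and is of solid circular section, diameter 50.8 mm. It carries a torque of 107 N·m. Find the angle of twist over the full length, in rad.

0.00384 rad

J = πd⁴/32 = π(0.0508)⁴/32 = 6.538×10^-7 m⁴.
θ = T·L/(G·J) = 107.0 × 1.92 / (81.9×10⁹ × 6.538×10^-7) = 3.837×10^-3 rad.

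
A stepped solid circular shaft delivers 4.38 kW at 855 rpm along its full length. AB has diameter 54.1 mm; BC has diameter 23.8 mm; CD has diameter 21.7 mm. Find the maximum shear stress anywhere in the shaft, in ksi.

3.54 ksi

ω = 2π·855/60 = 89.54 rad/s, so T = P/ω = 4.38×10³ / 89.54 = 48.92 N·m.
Under the same torque, τ_max = 16T/(πd³) is largest where d is smallest — segment CD (d = 21.7 mm).
τ_max = 16·48.92/(π·(0.0217)³) = 2.438×10^7 Pa.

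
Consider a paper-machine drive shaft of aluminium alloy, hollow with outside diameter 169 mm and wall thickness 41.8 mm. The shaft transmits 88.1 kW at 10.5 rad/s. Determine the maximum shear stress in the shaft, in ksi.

1.37 ksi

ω = 10.5 rad/s, so T = P/ω = 88.1×10³ / 10.50 = 8390 N·m.
J = π(d_o⁴ − d_i⁴)/32 = π(0.169⁴ − 0.0854⁴)/32 = 7.486×10^-5 m⁴.
τ_max = T·r/J = 8390 × 0.0845 / 7.486×10^-5 = 9.471×10^6 Pa.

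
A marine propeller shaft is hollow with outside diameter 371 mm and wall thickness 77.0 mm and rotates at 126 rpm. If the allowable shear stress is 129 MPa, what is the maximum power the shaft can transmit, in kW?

15100 kW

J = π(d_o⁴ − d_i⁴)/32 = π(0.371⁴ − 0.217⁴)/32 = 1.642×10^-3 m⁴.
T_max = τ_allow·J/r = 1.29×10^8 × 1.642×10^-3 / 0.185 = 1.142e6 N·m.
ω = 2π·126/60 = 13.19 rad/s, so P_max = T_max·ω = 1.507×10^7 W.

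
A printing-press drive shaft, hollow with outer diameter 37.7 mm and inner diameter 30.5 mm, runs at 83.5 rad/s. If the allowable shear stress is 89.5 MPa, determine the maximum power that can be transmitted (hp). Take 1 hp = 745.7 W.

60.3 hp

J = π(d_o⁴ − d_i⁴)/32 = π(0.0377⁴ − 0.0305⁴)/32 = 1.134×10^-7 m⁴.
T_max = τ_allow·J/r = 8.95×10^7 × 1.134×10^-7 / 0.0189 = 538.2 N·m.
ω = 83.5 rad/s, so P_max = T_max·ω = 4.494×10^4 W.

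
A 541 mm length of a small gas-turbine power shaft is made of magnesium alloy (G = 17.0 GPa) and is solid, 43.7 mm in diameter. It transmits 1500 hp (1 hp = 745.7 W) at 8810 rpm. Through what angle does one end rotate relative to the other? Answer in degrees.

6.17°

ω = 2π·8810/60 = 922.6 rad/s, so T = P/ω = 1500×745.7 / 922.6 = 1212 N·m.
J = πd⁴/32 = π(0.0437)⁴/32 = 3.580×10^-7 m⁴.
θ = T·L/(G·J) = 1212 × 0.541 / (17.0×10⁹ × 3.580×10^-7) = 0.1078 rad.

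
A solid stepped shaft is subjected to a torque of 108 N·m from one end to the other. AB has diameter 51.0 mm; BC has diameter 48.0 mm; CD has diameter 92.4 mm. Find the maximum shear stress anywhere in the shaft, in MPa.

4.97 MPa

Under the same torque, τ_max = 16T/(πd³) is largest where d is smallest — segment BC (d = 48.0 mm).
τ_max = 16·108.0/(π·(0.0480)³) = 4.974×10^6 Pa.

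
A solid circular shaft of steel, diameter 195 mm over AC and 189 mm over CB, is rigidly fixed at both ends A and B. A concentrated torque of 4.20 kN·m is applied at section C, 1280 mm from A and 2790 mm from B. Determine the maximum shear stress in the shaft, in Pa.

2.05e6 Pa

Compatibility: T_A·a/J_AC = T_B·b/J_CB with T_A + T_B = T₀.
J_AC = 1.42×10^-4 m⁴, J_CB = 1.25×10^-4 m⁴, so T_A = T₀·(J_AC/a)/((J_AC/a)+(J_CB/b)) = 2990 N·m, T_B = 1210 N·m.
τ in each portion: τ_AC = 2.05×10^6 Pa, τ_CB = 9.13×10^5 Pa; maximum is in AC.
τ_max = T_AC·r/J = 2990·0.0975/1.42×10^-4 = 2.053×10^6 Pa.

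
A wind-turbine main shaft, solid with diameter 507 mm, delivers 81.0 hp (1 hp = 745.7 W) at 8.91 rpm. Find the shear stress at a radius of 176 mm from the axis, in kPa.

1760 kPa

ω = 2π·8.91/60 = 0.9331 rad/s, so T = P/ω = 81.0×745.7 / 0.9331 = 64740 N·m.
J = πd⁴/32 = π(0.507)⁴/32 = 6.487×10^-3 m⁴.
Shear stress varies linearly with radius: τ = T·r/J = 64740 × 0.176 / 6.487×10^-3 = 1.756×10^6 Pa.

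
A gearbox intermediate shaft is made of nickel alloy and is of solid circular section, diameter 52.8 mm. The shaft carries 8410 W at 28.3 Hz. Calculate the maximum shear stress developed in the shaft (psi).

237 psi

ω = 2π·28.3 = 177.8 rad/s, so T = P/ω = 8410 / 177.8 = 47.30 N·m.
J = πd⁴/32 = π(0.0528)⁴/32 = 7.630×10^-7 m⁴.
τ_max = T·r/J = 47.30 × 0.0264 / 7.630×10^-7 = 1.636×10^6 Pa.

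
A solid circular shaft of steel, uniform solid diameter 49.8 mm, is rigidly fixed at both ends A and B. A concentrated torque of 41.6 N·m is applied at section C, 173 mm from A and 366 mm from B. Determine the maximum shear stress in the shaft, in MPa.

1.16 MPa

With uniform GJ and both ends fixed, compatibility θ_AC = θ_CB gives T_A·a = T_B·b, together with T_A + T_B = T₀.
T_A = T₀·b/(a+b) = 41.60·366/539.0 = 28.25 N·m; T_B = 13.35 N·m.
τ in each portion: τ_AC = 1.16×10^6 Pa, τ_CB = 5.51×10^5 Pa; maximum is in AC.
τ_max = T_AC·r/J = 28.25·0.0249/6.04×10^-7 = 1.165×10^6 Pa.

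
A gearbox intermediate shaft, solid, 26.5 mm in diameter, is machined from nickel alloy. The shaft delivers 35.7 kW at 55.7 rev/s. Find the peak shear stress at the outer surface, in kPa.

27900 kPa

ω = 2π·55.7 = 350.0 rad/s, so T = P/ω = 35.7×10³ / 350.0 = 102.0 N·m.
J = πd⁴/32 = π(0.0265)⁴/32 = 4.842×10^-8 m⁴.
τ_max = T·r/J = 102.0 × 0.0132 / 4.842×10^-8 = 2.792×10^7 Pa.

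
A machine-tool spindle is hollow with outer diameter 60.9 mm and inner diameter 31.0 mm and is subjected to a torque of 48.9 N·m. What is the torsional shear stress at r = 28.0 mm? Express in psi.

158 psi

J = π(d_o⁴ − d_i⁴)/32 = π(0.0609⁴ − 0.0310⁴)/32 = 1.260×10^-6 m⁴.
Shear stress varies linearly with radius: τ = T·r/J = 48.90 × 0.0280 / 1.260×10^-6 = 1.087×10^6 Pa.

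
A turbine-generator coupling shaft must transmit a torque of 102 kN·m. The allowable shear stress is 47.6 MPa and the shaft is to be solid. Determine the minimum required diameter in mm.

222 mm

For a solid shaft τ_max = 16T/(πd³), so d = (16T/(π τ_allow))^(1/3) = (16·102000/(π·4.76×10^7))^(1/3) = 0.2218 m.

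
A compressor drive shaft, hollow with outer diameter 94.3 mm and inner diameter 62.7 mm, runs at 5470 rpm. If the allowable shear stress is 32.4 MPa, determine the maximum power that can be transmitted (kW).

2460 kW

J = π(d_o⁴ − d_i⁴)/32 = π(0.0943⁴ − 0.0627⁴)/32 = 6.246×10^-6 m⁴.
T_max = τ_allow·J/r = 3.24×10^7 × 6.246×10^-6 / 0.0471 = 4292 N·m.
ω = 2π·5470/60 = 572.8 rad/s, so P_max = T_max·ω = 2.459×10^6 W.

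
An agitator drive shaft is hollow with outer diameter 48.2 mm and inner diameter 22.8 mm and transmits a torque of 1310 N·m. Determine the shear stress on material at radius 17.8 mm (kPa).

46300 kPa

J = π(d_o⁴ − d_i⁴)/32 = π(0.0482⁴ − 0.0228⁴)/32 = 5.034×10^-7 m⁴.
Shear stress varies linearly with radius: τ = T·r/J = 1310 × 0.0178 / 5.034×10^-7 = 4.632×10^7 Pa.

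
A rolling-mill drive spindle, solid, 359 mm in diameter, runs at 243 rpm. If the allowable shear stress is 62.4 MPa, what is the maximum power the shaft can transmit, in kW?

14400 kW

J = πd⁴/32 = π(0.359)⁴/32 = 1.631×10^-3 m⁴.
T_max = τ_allow·J/r = 6.24×10^7 × 1.631×10^-3 / 0.179 = 566900 N·m.
ω = 2π·243/60 = 25.45 rad/s, so P_max = T_max·ω = 1.443×10^7 W.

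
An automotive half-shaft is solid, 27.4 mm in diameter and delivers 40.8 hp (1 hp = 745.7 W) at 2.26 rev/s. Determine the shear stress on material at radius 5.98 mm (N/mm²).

232 N/mm²

ω = 2π·2.26 = 14.20 rad/s, so T = P/ω = 40.8×745.7 / 14.20 = 2143 N·m.
J = πd⁴/32 = π(0.0274)⁴/32 = 5.534×10^-8 m⁴.
Shear stress varies linearly with radius: τ = T·r/J = 2143 × 0.00598 / 5.534×10^-8 = 2.315×10^8 Pa.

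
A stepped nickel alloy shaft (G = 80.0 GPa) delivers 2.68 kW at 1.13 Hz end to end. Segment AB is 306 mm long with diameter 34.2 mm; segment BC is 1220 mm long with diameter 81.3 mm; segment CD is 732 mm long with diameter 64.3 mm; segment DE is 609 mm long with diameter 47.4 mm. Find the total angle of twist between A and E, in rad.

ω = 2π·1.13 = 7.100 rad/s, so T = P/ω = 2.68×10³ / 7.100 = 377.5 N·m.
J_AB = π(0.0342)⁴/32 = 1.34×10^-7 m⁴; J_BC = π(0.0813)⁴/32 = 4.29×10^-6 m⁴; J_CD = π(0.0643)⁴/32 = 1.68×10^-6 m⁴; J_DE = π(0.0474)⁴/32 = 4.96×10^-7 m⁴.
θ = (T/G)·Σ L_i/J_i = (377.5/80.0×10⁹)·(0.306/1.34×10^-7 + 1.22/4.29×10^-6 + 0.732/1.68×10^-6 + 0.609/4.96×10^-7) = 0.01995 rad.

0.0199 rad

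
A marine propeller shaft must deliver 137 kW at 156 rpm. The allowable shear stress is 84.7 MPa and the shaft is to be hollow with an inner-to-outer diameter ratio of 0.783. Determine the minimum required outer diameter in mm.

93.1 mm

ω = 2π·156/60 = 16.34 rad/s, so T = P/ω = 137×10³ / 16.34 = 8386 N·m.
For a hollow shaft with d_i/d_o = 0.783: τ_max = 16T/(π d_o³ (1−k⁴)), so d_o = [16T/(π τ_allow (1−k⁴))]^(1/3) = [16·8386/(π·8.47×10^7·0.6241)]^(1/3) = 0.09314 m.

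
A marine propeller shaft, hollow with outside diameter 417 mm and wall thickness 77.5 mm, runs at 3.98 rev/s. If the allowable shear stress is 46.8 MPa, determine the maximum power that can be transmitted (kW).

J = π(d_o⁴ − d_i⁴)/32 = π(0.417⁴ − 0.262⁴)/32 = 2.506×10^-3 m⁴.
T_max = τ_allow·J/r = 4.68×10^7 × 2.506×10^-3 / 0.208 = 562500 N·m.
ω = 2π·3.98 = 25.01 rad/s, so P_max = T_max·ω = 1.407×10^7 W.

14100 kW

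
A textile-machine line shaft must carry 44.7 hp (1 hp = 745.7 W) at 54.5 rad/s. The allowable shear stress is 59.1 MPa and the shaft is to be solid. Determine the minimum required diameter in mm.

37.5 mm

ω = 54.5 rad/s, so T = P/ω = 44.7×745.7 / 54.50 = 611.6 N·m.
For a solid shaft τ_max = 16T/(πd³), so d = (16T/(π τ_allow))^(1/3) = (16·611.6/(π·5.91×10^7))^(1/3) = 0.03749 m.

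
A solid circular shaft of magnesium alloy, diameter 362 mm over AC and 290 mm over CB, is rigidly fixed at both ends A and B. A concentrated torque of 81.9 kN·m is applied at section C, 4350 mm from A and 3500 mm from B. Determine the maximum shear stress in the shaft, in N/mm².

5.82 N/mm²

Compatibility: T_A·a/J_AC = T_B·b/J_CB with T_A + T_B = T₀.
J_AC = 1.69×10^-3 m⁴, J_CB = 6.94×10^-4 m⁴, so T_A = T₀·(J_AC/a)/((J_AC/a)+(J_CB/b)) = 54170 N·m, T_B = 27730 N·m.
τ in each portion: τ_AC = 5.82×10^6 Pa, τ_CB = 5.79×10^6 Pa; maximum is in AC.
τ_max = T_AC·r/J = 54170·0.181/1.69×10^-3 = 5.816×10^6 Pa.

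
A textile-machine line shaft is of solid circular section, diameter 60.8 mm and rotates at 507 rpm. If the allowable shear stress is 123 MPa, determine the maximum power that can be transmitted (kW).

288 kW

J = πd⁴/32 = π(0.0608)⁴/32 = 1.342×10^-6 m⁴.
T_max = τ_allow·J/r = 1.23×10^8 × 1.342×10^-6 / 0.0304 = 5428 N·m.
ω = 2π·507/60 = 53.09 rad/s, so P_max = T_max·ω = 2.882×10^5 W.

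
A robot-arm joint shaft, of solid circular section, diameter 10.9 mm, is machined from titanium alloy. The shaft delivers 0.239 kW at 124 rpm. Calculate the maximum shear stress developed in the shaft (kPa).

72400 kPa

ω = 2π·124/60 = 12.99 rad/s, so T = P/ω = 0.239×10³ / 12.99 = 18.41 N·m.
J = πd⁴/32 = π(0.0109)⁴/32 = 1.386×10^-9 m⁴.
τ_max = T·r/J = 18.41 × 0.00545 / 1.386×10^-9 = 7.238×10^7 Pa.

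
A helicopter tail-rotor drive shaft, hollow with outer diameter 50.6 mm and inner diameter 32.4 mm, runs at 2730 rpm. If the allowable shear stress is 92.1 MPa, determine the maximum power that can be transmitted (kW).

557 kW

J = π(d_o⁴ − d_i⁴)/32 = π(0.0506⁴ − 0.0324⁴)/32 = 5.354×10^-7 m⁴.
T_max = τ_allow·J/r = 9.21×10^7 × 5.354×10^-7 / 0.0253 = 1949 N·m.
ω = 2π·2730/60 = 285.9 rad/s, so P_max = T_max·ω = 5.572×10^5 W.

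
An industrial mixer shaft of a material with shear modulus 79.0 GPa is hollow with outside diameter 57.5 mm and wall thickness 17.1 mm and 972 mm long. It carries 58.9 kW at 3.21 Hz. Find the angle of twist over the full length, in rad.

0.0344 rad

ω = 2π·3.21 = 20.17 rad/s, so T = P/ω = 58.9×10³ / 20.17 = 2920 N·m.
J = π(d_o⁴ − d_i⁴)/32 = π(0.0575⁴ − 0.0233⁴)/32 = 1.044×10^-6 m⁴.
θ = T·L/(G·J) = 2920 × 0.972 / (79.0×10⁹ × 1.044×10^-6) = 0.03441 rad.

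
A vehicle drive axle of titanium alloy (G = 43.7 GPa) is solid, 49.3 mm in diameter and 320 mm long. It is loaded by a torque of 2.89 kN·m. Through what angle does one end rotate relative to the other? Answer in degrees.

J = πd⁴/32 = π(0.0493)⁴/32 = 5.799×10^-7 m⁴.
θ = T·L/(G·J) = 2890 × 0.320 / (43.7×10⁹ × 5.799×10^-7) = 0.03649 rad.

2.09°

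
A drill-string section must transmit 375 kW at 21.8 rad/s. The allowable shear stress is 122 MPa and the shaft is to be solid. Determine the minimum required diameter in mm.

89.5 mm

ω = 21.8 rad/s, so T = P/ω = 375×10³ / 21.80 = 17200 N·m.
For a solid shaft τ_max = 16T/(πd³), so d = (16T/(π τ_allow))^(1/3) = (16·17200/(π·1.22×10^8))^(1/3) = 0.08955 m.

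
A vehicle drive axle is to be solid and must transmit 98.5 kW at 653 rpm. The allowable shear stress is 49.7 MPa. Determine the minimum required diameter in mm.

ω = 2π·653/60 = 68.38 rad/s, so T = P/ω = 98.5×10³ / 68.38 = 1440 N·m.
For a solid shaft τ_max = 16T/(πd³), so d = (16T/(π τ_allow))^(1/3) = (16·1440/(π·4.97×10^7))^(1/3) = 0.05285 m.

52.8 mm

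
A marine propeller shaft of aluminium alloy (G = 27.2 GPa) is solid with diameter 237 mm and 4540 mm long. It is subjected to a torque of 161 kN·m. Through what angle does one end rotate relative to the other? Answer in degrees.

J = πd⁴/32 = π(0.237)⁴/32 = 3.097×10^-4 m⁴.
θ = T·L/(G·J) = 161000 × 4.54 / (27.2×10⁹ × 3.097×10^-4) = 0.08676 rad.

4.97°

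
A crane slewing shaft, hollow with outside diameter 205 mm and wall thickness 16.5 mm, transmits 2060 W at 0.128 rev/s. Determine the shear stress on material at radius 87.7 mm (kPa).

2570 kPa

ω = 2π·0.128 = 0.8042 rad/s, so T = P/ω = 2060 / 0.8042 = 2561 N·m.
J = π(d_o⁴ − d_i⁴)/32 = π(0.205⁴ − 0.172⁴)/32 = 8.746×10^-5 m⁴.
Shear stress varies linearly with radius: τ = T·r/J = 2561 × 0.0877 / 8.746×10^-5 = 2.568×10^6 Pa.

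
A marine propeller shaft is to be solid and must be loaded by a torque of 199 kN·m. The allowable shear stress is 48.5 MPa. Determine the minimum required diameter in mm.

275 mm

For a solid shaft τ_max = 16T/(πd³), so d = (16T/(π τ_allow))^(1/3) = (16·199000/(π·4.85×10^7))^(1/3) = 0.2754 m.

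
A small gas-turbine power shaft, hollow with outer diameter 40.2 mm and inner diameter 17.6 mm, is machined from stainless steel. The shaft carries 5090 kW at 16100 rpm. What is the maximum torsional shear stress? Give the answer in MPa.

246 MPa

ω = 2π·16100/60 = 1686 rad/s, so T = P/ω = 5090×10³ / 1686 = 3019 N·m.
J = π(d_o⁴ − d_i⁴)/32 = π(0.0402⁴ − 0.0176⁴)/32 = 2.470×10^-7 m⁴.
τ_max = T·r/J = 3019 × 0.0201 / 2.470×10^-7 = 2.457×10^8 Pa.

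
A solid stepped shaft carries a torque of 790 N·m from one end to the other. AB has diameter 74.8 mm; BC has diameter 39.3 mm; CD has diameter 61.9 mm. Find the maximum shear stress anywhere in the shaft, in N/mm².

Under the same torque, τ_max = 16T/(πd³) is largest where d is smallest — segment BC (d = 39.3 mm).
τ_max = 16·790.0/(π·(0.0393)³) = 6.629×10^7 Pa.

66.3 N/mm²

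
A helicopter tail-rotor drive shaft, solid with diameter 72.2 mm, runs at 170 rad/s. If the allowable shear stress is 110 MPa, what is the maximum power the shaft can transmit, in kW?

1380 kW

J = πd⁴/32 = π(0.0722)⁴/32 = 2.668×10^-6 m⁴.
T_max = τ_allow·J/r = 1.10×10^8 × 2.668×10^-6 / 0.0361 = 8129 N·m.
ω = 170 rad/s, so P_max = T_max·ω = 1.382×10^6 W.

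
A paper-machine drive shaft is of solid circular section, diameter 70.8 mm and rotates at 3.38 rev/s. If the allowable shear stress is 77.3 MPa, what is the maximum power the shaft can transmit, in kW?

J = πd⁴/32 = π(0.0708)⁴/32 = 2.467×10^-6 m⁴.
T_max = τ_allow·J/r = 7.73×10^7 × 2.467×10^-6 / 0.0354 = 5387 N·m.
ω = 2π·3.38 = 21.24 rad/s, so P_max = T_max·ω = 1.144×10^5 W.

114 kW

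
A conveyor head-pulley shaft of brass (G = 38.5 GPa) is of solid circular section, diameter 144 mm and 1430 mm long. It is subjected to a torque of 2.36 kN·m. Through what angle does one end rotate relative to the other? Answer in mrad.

2.08 mrad

J = πd⁴/32 = π(0.144)⁴/32 = 4.221×10^-5 m⁴.
θ = T·L/(G·J) = 2360 × 1.43 / (38.5×10⁹ × 4.221×10^-5) = 2.077×10^-3 rad.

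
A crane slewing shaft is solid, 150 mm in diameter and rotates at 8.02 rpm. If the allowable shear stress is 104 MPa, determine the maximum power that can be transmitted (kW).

J = πd⁴/32 = π(0.150)⁴/32 = 4.970×10^-5 m⁴.
T_max = τ_allow·J/r = 1.04×10^8 × 4.970×10^-5 / 0.0750 = 68920 N·m.
ω = 2π·8.02/60 = 0.8399 rad/s, so P_max = T_max·ω = 5.788×10^4 W.

57.9 kW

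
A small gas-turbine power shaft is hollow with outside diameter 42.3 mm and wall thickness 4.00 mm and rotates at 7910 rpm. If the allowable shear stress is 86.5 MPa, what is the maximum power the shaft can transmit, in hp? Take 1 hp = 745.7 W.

811 hp

J = π(d_o⁴ − d_i⁴)/32 = π(0.0423⁴ − 0.0343⁴)/32 = 1.784×10^-7 m⁴.
T_max = τ_allow·J/r = 8.65×10^7 × 1.784×10^-7 / 0.0211 = 729.7 N·m.
ω = 2π·7910/60 = 828.3 rad/s, so P_max = T_max·ω = 6.045×10^5 W.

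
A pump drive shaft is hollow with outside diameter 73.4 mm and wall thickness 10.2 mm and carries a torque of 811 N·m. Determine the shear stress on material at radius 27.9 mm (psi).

1580 psi

J = π(d_o⁴ − d_i⁴)/32 = π(0.0734⁴ − 0.0530⁴)/32 = 2.075×10^-6 m⁴.
Shear stress varies linearly with radius: τ = T·r/J = 811.0 × 0.0279 / 2.075×10^-6 = 1.090×10^7 Pa.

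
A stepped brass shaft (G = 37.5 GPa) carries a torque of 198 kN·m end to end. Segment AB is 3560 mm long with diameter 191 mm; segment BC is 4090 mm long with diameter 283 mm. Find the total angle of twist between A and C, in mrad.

178 mrad

J_AB = π(0.191)⁴/32 = 1.31×10^-4 m⁴; J_BC = π(0.283)⁴/32 = 6.30×10^-4 m⁴.
θ = (T/G)·Σ L_i/J_i = (198000/37.5×10⁹)·(3.56/1.31×10^-4 + 4.09/6.30×10^-4) = 0.1782 rad.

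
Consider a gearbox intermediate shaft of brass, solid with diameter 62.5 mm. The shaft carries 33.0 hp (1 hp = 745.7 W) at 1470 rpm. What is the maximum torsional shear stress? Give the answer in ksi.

0.484 ksi

ω = 2π·1470/60 = 153.9 rad/s, so T = P/ω = 33.0×745.7 / 153.9 = 159.9 N·m.
J = πd⁴/32 = π(0.0625)⁴/32 = 1.498×10^-6 m⁴.
τ_max = T·r/J = 159.9 × 0.0312 / 1.498×10^-6 = 3.335×10^6 Pa.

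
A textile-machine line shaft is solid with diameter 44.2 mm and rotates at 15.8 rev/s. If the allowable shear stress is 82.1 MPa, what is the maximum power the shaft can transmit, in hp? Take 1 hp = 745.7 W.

J = πd⁴/32 = π(0.0442)⁴/32 = 3.747×10^-7 m⁴.
T_max = τ_allow·J/r = 8.21×10^7 × 3.747×10^-7 / 0.0221 = 1392 N·m.
ω = 2π·15.8 = 99.27 rad/s, so P_max = T_max·ω = 1.382×10^5 W.

185 hp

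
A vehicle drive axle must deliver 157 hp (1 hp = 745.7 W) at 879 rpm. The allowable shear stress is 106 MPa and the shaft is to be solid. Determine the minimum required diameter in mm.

39.4 mm

ω = 2π·879/60 = 92.05 rad/s, so T = P/ω = 157×745.7 / 92.05 = 1272 N·m.
For a solid shaft τ_max = 16T/(πd³), so d = (16T/(π τ_allow))^(1/3) = (16·1272/(π·1.06×10^8))^(1/3) = 0.03939 m.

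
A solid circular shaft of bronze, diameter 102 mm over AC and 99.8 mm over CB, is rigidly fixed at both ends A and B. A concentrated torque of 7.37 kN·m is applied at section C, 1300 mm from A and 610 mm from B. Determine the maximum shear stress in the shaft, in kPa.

Compatibility: T_A·a/J_AC = T_B·b/J_CB with T_A + T_B = T₀.
J_AC = 1.06×10^-5 m⁴, J_CB = 9.74×10^-6 m⁴, so T_A = T₀·(J_AC/a)/((J_AC/a)+(J_CB/b)) = 2496 N·m, T_B = 4874 N·m.
τ in each portion: τ_AC = 1.20×10^7 Pa, τ_CB = 2.50×10^7 Pa; maximum is in CB.
τ_max = T_CB·r/J = 4874·0.0499/9.74×10^-6 = 2.497×10^7 Pa.

25000 kPa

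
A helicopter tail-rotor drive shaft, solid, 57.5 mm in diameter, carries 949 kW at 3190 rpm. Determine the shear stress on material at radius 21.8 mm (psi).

8370 psi

ω = 2π·3190/60 = 334.1 rad/s, so T = P/ω = 949×10³ / 334.1 = 2841 N·m.
J = πd⁴/32 = π(0.0575)⁴/32 = 1.073×10^-6 m⁴.
Shear stress varies linearly with radius: τ = T·r/J = 2841 × 0.0218 / 1.073×10^-6 = 5.771×10^7 Pa.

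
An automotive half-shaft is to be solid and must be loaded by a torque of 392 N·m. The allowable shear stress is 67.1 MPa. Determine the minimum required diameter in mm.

For a solid shaft τ_max = 16T/(πd³), so d = (16T/(π τ_allow))^(1/3) = (16·392.0/(π·6.71×10^7))^(1/3) = 0.03099 m.

31.0 mm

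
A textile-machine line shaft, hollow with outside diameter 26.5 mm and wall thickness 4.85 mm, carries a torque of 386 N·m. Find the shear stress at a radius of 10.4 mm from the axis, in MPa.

J = π(d_o⁴ − d_i⁴)/32 = π(0.0265⁴ − 0.0168⁴)/32 = 4.059×10^-8 m⁴.
Shear stress varies linearly with radius: τ = T·r/J = 386.0 × 0.0104 / 4.059×10^-8 = 9.889×10^7 Pa.

98.9 MPa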